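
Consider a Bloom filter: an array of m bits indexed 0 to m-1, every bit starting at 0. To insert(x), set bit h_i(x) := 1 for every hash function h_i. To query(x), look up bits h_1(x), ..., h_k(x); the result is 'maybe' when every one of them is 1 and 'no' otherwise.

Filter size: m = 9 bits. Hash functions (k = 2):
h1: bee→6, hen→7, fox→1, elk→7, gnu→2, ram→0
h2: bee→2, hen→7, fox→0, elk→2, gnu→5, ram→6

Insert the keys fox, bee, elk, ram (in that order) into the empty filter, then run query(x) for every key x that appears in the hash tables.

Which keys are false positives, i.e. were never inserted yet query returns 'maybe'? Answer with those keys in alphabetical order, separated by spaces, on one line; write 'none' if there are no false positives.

Answer: hen

Derivation:
Start: bits=000000000
After insert 'fox': sets bits 0 1 -> bits=110000000
After insert 'bee': sets bits 2 6 -> bits=111000100
After insert 'elk': sets bits 2 7 -> bits=111000110
After insert 'ram': sets bits 0 6 -> bits=111000110
Not inserted: gnu hen — query each against bits=111000110:
query gnu: checks bit2=1, bit5=0 (has a 0) -> no => not a false positive
query hen: checks bit7=1 (all 1) -> maybe => FALSE POSITIVE
False positives (alphabetical): hen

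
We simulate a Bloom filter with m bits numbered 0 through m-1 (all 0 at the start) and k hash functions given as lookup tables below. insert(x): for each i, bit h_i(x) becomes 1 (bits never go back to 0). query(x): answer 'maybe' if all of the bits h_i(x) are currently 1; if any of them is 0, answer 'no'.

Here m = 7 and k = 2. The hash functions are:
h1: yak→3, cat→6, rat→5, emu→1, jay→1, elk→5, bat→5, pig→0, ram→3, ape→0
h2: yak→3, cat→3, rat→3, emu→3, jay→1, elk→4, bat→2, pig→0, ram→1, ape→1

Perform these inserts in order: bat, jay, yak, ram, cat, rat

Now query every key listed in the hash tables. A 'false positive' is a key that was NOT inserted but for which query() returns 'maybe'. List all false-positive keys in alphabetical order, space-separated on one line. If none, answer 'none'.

Start: bits=0000000
After insert 'bat': sets bits 2 5 -> bits=0010010
After insert 'jay': sets bits 1 -> bits=0110010
After insert 'yak': sets bits 3 -> bits=0111010
After insert 'ram': sets bits 1 3 -> bits=0111010
After insert 'cat': sets bits 3 6 -> bits=0111011
After insert 'rat': sets bits 3 5 -> bits=0111011
Not inserted: ape elk emu pig — query each against bits=0111011:
query ape: checks bit0=0, bit1=1 (has a 0) -> no => not a false positive
query elk: checks bit4=0, bit5=1 (has a 0) -> no => not a false positive
query emu: checks bit1=1, bit3=1 (all 1) -> maybe => FALSE POSITIVE
query pig: checks bit0=0 (has a 0) -> no => not a false positive
False positives (alphabetical): emu

Answer: emu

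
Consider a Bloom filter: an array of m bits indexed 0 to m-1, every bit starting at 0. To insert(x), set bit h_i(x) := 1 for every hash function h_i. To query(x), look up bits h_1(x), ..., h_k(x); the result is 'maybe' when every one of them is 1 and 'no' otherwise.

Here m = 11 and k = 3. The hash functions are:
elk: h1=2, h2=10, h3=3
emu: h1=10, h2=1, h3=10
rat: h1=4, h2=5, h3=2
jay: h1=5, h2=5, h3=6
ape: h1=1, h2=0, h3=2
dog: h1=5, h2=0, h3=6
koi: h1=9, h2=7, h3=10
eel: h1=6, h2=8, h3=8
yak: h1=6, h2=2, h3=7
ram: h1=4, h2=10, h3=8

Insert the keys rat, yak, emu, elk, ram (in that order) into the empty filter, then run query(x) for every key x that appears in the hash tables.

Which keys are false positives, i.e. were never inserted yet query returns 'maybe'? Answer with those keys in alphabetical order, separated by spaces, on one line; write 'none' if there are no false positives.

Answer: eel jay

Derivation:
Start: bits=00000000000
After insert 'rat': sets bits 2 4 5 -> bits=00101100000
After insert 'yak': sets bits 2 6 7 -> bits=00101111000
After insert 'emu': sets bits 1 10 -> bits=01101111001
After insert 'elk': sets bits 2 3 10 -> bits=01111111001
After insert 'ram': sets bits 4 8 10 -> bits=01111111101
Not inserted: ape dog eel jay koi — query each against bits=01111111101:
query ape: checks bit0=0, bit1=1, bit2=1 (has a 0) -> no => not a false positive
query dog: checks bit0=0, bit5=1, bit6=1 (has a 0) -> no => not a false positive
query eel: checks bit6=1, bit8=1 (all 1) -> maybe => FALSE POSITIVE
query jay: checks bit5=1, bit6=1 (all 1) -> maybe => FALSE POSITIVE
query koi: checks bit7=1, bit9=0, bit10=1 (has a 0) -> no => not a false positive
False positives (alphabetical): eel jay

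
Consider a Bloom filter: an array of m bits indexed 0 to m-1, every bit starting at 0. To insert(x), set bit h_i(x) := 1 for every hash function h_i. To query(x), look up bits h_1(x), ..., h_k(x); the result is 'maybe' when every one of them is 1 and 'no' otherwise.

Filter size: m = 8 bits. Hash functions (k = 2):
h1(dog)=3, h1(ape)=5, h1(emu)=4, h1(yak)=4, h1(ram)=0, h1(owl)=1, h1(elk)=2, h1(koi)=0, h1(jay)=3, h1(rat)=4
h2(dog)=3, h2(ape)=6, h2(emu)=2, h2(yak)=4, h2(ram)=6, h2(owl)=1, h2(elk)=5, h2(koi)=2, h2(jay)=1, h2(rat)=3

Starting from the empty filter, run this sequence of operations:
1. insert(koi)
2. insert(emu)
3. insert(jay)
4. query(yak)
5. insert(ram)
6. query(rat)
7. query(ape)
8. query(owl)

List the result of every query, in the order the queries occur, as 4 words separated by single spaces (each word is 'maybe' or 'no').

Start: bits=00000000
Op 1: insert koi -> sets bits 0 2 -> bits=10100000
Op 2: insert emu -> sets bits 2 4 -> bits=10101000
Op 3: insert jay -> sets bits 1 3 -> bits=11111000
Op 4: query yak -> checks bit4=1 (all 1) -> maybe
Op 5: insert ram -> sets bits 0 6 -> bits=11111010
Op 6: query rat -> checks bit3=1, bit4=1 (all 1) -> maybe
Op 7: query ape -> checks bit5=0, bit6=1 (has a 0) -> no
Op 8: query owl -> checks bit1=1 (all 1) -> maybe
Query results in order: maybe maybe no maybe

Answer: maybe maybe no maybe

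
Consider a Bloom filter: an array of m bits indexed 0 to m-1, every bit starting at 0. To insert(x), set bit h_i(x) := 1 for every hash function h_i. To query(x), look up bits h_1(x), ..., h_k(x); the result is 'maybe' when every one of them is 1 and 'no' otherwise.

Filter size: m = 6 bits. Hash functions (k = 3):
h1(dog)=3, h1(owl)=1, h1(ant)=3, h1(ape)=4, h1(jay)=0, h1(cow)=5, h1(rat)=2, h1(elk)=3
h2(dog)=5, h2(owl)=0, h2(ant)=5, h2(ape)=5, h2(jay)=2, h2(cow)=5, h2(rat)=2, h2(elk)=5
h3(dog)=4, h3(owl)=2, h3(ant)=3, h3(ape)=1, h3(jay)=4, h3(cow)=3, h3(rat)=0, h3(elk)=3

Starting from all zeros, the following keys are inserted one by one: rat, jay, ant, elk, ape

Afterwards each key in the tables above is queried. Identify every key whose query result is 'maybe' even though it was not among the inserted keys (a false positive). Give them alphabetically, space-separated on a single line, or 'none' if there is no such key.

Answer: cow dog owl

Derivation:
Start: bits=000000
After insert 'rat': sets bits 0 2 -> bits=101000
After insert 'jay': sets bits 0 2 4 -> bits=101010
After insert 'ant': sets bits 3 5 -> bits=101111
After insert 'elk': sets bits 3 5 -> bits=101111
After insert 'ape': sets bits 1 4 5 -> bits=111111
Not inserted: cow dog owl — query each against bits=111111:
query cow: checks bit3=1, bit5=1 (all 1) -> maybe => FALSE POSITIVE
query dog: checks bit3=1, bit4=1, bit5=1 (all 1) -> maybe => FALSE POSITIVE
query owl: checks bit0=1, bit1=1, bit2=1 (all 1) -> maybe => FALSE POSITIVE
False positives (alphabetical): cow dog owl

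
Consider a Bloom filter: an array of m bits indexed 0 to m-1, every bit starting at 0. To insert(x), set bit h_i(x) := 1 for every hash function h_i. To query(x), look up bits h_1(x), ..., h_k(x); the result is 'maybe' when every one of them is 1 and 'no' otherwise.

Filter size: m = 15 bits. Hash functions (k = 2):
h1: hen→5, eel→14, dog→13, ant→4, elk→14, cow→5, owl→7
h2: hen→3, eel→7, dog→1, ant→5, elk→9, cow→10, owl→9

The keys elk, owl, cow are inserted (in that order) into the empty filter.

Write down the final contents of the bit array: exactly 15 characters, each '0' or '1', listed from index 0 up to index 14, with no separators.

Start: bits=000000000000000
After insert 'elk': sets bits 9 14 -> bits=000000000100001
After insert 'owl': sets bits 7 9 -> bits=000000010100001
After insert 'cow': sets bits 5 10 -> bits=000001010110001

Answer: 000001010110001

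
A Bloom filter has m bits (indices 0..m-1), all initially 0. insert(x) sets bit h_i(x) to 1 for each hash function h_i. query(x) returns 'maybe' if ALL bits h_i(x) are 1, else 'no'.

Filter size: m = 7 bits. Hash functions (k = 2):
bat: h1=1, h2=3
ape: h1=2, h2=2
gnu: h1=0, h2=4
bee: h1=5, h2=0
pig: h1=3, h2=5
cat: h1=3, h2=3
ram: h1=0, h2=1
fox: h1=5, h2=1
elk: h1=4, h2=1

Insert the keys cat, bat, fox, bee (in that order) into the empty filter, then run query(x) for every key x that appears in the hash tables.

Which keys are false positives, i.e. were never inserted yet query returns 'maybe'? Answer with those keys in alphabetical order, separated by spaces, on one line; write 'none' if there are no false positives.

Answer: pig ram

Derivation:
Start: bits=0000000
After insert 'cat': sets bits 3 -> bits=0001000
After insert 'bat': sets bits 1 3 -> bits=0101000
After insert 'fox': sets bits 1 5 -> bits=0101010
After insert 'bee': sets bits 0 5 -> bits=1101010
Not inserted: ape elk gnu pig ram — query each against bits=1101010:
query ape: checks bit2=0 (has a 0) -> no => not a false positive
query elk: checks bit1=1, bit4=0 (has a 0) -> no => not a false positive
query gnu: checks bit0=1, bit4=0 (has a 0) -> no => not a false positive
query pig: checks bit3=1, bit5=1 (all 1) -> maybe => FALSE POSITIVE
query ram: checks bit0=1, bit1=1 (all 1) -> maybe => FALSE POSITIVE
False positives (alphabetical): pig ram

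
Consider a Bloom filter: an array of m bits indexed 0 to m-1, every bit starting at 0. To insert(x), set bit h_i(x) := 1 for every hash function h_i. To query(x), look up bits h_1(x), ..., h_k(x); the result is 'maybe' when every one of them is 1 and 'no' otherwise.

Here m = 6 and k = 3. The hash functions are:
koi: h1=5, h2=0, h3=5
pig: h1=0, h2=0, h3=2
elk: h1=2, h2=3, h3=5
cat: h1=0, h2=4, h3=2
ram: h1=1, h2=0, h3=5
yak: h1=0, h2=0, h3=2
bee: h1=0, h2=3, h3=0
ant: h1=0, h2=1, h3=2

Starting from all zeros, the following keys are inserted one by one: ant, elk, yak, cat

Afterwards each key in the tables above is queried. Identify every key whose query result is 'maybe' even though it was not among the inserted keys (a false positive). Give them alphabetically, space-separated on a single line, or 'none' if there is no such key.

Start: bits=000000
After insert 'ant': sets bits 0 1 2 -> bits=111000
After insert 'elk': sets bits 2 3 5 -> bits=111101
After insert 'yak': sets bits 0 2 -> bits=111101
After insert 'cat': sets bits 0 2 4 -> bits=111111
Not inserted: bee koi pig ram — query each against bits=111111:
query bee: checks bit0=1, bit3=1 (all 1) -> maybe => FALSE POSITIVE
query koi: checks bit0=1, bit5=1 (all 1) -> maybe => FALSE POSITIVE
query pig: checks bit0=1, bit2=1 (all 1) -> maybe => FALSE POSITIVE
query ram: checks bit0=1, bit1=1, bit5=1 (all 1) -> maybe => FALSE POSITIVE
False positives (alphabetical): bee koi pig ram

Answer: bee koi pig ram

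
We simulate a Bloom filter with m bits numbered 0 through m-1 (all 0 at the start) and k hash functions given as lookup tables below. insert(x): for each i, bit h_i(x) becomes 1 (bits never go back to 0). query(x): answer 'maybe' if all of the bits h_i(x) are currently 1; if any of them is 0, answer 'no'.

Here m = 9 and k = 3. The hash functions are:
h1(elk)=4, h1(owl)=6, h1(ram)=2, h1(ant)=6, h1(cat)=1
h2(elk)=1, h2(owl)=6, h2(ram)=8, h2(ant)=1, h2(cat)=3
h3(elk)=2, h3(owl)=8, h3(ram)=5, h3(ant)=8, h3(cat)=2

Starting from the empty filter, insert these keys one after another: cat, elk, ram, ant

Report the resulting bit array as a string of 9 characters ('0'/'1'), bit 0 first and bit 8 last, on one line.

Start: bits=000000000
After insert 'cat': sets bits 1 2 3 -> bits=011100000
After insert 'elk': sets bits 1 2 4 -> bits=011110000
After insert 'ram': sets bits 2 5 8 -> bits=011111001
After insert 'ant': sets bits 1 6 8 -> bits=011111101

Answer: 011111101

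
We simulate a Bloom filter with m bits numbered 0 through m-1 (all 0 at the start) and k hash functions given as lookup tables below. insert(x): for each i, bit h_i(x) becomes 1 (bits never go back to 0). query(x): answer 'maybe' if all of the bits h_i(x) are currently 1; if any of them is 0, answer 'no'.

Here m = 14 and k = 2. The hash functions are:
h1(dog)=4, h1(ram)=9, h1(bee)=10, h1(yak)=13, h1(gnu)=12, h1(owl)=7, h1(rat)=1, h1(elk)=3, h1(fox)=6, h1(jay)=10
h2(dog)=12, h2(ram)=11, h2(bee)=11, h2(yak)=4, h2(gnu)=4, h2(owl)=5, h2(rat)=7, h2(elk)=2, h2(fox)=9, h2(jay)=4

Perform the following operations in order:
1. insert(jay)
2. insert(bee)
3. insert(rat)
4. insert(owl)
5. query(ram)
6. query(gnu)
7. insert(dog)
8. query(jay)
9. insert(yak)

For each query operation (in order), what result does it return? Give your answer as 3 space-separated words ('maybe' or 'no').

Start: bits=00000000000000
Op 1: insert jay -> sets bits 4 10 -> bits=00001000001000
Op 2: insert bee -> sets bits 10 11 -> bits=00001000001100
Op 3: insert rat -> sets bits 1 7 -> bits=01001001001100
Op 4: insert owl -> sets bits 5 7 -> bits=01001101001100
Op 5: query ram -> checks bit9=0, bit11=1 (has a 0) -> no
Op 6: query gnu -> checks bit4=1, bit12=0 (has a 0) -> no
Op 7: insert dog -> sets bits 4 12 -> bits=01001101001110
Op 8: query jay -> checks bit4=1, bit10=1 (all 1) -> maybe
Op 9: insert yak -> sets bits 4 13 -> bits=01001101001111
Query results in order: no no maybe

Answer: no no maybe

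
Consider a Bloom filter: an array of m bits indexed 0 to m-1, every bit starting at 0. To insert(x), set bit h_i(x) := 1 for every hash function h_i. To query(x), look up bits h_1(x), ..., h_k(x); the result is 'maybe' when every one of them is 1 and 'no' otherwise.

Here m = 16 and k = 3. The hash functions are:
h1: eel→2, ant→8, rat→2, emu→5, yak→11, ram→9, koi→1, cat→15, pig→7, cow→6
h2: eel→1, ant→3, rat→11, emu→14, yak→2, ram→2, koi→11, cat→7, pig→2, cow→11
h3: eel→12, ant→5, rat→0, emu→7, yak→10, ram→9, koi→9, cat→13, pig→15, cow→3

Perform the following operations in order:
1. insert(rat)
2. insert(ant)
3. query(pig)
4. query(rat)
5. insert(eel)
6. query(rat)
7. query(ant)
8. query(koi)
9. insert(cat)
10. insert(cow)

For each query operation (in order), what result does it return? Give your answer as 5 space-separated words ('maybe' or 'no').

Start: bits=0000000000000000
Op 1: insert rat -> sets bits 0 2 11 -> bits=1010000000010000
Op 2: insert ant -> sets bits 3 5 8 -> bits=1011010010010000
Op 3: query pig -> checks bit2=1, bit7=0, bit15=0 (has a 0) -> no
Op 4: query rat -> checks bit0=1, bit2=1, bit11=1 (all 1) -> maybe
Op 5: insert eel -> sets bits 1 2 12 -> bits=1111010010011000
Op 6: query rat -> checks bit0=1, bit2=1, bit11=1 (all 1) -> maybe
Op 7: query ant -> checks bit3=1, bit5=1, bit8=1 (all 1) -> maybe
Op 8: query koi -> checks bit1=1, bit9=0, bit11=1 (has a 0) -> no
Op 9: insert cat -> sets bits 7 13 15 -> bits=1111010110011101
Op 10: insert cow -> sets bits 3 6 11 -> bits=1111011110011101
Query results in order: no maybe maybe maybe no

Answer: no maybe maybe maybe no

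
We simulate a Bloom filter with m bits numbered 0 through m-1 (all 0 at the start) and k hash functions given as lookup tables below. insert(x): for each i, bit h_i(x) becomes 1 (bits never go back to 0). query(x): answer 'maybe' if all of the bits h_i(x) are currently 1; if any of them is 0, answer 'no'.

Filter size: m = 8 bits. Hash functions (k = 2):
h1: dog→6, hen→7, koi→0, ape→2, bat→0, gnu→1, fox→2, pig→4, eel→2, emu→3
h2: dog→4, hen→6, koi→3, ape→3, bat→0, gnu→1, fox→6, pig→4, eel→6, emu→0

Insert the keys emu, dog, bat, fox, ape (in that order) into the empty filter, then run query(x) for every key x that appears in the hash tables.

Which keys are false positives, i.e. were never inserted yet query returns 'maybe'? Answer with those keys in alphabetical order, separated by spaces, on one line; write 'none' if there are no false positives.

Answer: eel koi pig

Derivation:
Start: bits=00000000
After insert 'emu': sets bits 0 3 -> bits=10010000
After insert 'dog': sets bits 4 6 -> bits=10011010
After insert 'bat': sets bits 0 -> bits=10011010
After insert 'fox': sets bits 2 6 -> bits=10111010
After insert 'ape': sets bits 2 3 -> bits=10111010
Not inserted: eel gnu hen koi pig — query each against bits=10111010:
query eel: checks bit2=1, bit6=1 (all 1) -> maybe => FALSE POSITIVE
query gnu: checks bit1=0 (has a 0) -> no => not a false positive
query hen: checks bit6=1, bit7=0 (has a 0) -> no => not a false positive
query koi: checks bit0=1, bit3=1 (all 1) -> maybe => FALSE POSITIVE
query pig: checks bit4=1 (all 1) -> maybe => FALSE POSITIVE
False positives (alphabetical): eel koi pig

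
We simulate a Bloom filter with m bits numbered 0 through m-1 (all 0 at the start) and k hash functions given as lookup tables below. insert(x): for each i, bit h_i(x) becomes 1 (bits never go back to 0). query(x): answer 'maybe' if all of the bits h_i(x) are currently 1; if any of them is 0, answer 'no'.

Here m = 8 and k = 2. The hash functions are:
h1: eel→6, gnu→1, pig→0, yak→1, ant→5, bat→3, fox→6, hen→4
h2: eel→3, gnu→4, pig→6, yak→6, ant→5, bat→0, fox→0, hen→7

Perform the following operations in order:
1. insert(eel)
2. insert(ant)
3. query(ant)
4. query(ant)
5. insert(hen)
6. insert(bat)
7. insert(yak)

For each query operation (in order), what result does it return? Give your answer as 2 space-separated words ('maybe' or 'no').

Answer: maybe maybe

Derivation:
Start: bits=00000000
Op 1: insert eel -> sets bits 3 6 -> bits=00010010
Op 2: insert ant -> sets bits 5 -> bits=00010110
Op 3: query ant -> checks bit5=1 (all 1) -> maybe
Op 4: query ant -> checks bit5=1 (all 1) -> maybe
Op 5: insert hen -> sets bits 4 7 -> bits=00011111
Op 6: insert bat -> sets bits 0 3 -> bits=10011111
Op 7: insert yak -> sets bits 1 6 -> bits=11011111
Query results in order: maybe maybe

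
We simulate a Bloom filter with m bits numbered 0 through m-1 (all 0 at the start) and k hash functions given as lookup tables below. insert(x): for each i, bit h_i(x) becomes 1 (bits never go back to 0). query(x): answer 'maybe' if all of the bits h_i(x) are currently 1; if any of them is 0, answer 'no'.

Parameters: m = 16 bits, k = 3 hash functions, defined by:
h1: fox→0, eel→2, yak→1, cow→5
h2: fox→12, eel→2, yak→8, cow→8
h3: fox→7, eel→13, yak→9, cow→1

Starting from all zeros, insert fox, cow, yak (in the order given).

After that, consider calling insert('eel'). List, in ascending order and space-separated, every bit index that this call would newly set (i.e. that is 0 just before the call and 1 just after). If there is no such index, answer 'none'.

Answer: 2 13

Derivation:
Start: bits=0000000000000000
After insert 'fox': sets bits 0 7 12 -> bits=1000000100001000
After insert 'cow': sets bits 1 5 8 -> bits=1100010110001000
After insert 'yak': sets bits 1 8 9 -> bits=1100010111001000
insert 'eel' would touch bits 2 13; currently bit2=0, bit13=0
Bits that are 0 among those (would change 0->1): 2 13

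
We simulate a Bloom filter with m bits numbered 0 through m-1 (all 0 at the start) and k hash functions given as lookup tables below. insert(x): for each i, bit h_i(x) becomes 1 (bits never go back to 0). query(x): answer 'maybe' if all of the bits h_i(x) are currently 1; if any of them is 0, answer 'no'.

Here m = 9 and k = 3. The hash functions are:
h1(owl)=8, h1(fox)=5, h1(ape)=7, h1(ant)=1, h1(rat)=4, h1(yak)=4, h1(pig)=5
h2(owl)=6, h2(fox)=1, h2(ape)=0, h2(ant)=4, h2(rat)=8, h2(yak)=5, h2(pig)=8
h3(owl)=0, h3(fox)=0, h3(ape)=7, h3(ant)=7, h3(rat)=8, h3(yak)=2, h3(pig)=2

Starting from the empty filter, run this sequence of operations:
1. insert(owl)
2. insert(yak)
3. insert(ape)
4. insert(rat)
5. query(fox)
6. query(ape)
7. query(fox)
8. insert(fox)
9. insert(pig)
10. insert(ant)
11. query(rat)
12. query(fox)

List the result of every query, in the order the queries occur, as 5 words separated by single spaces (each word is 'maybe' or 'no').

Answer: no maybe no maybe maybe

Derivation:
Start: bits=000000000
Op 1: insert owl -> sets bits 0 6 8 -> bits=100000101
Op 2: insert yak -> sets bits 2 4 5 -> bits=101011101
Op 3: insert ape -> sets bits 0 7 -> bits=101011111
Op 4: insert rat -> sets bits 4 8 -> bits=101011111
Op 5: query fox -> checks bit0=1, bit1=0, bit5=1 (has a 0) -> no
Op 6: query ape -> checks bit0=1, bit7=1 (all 1) -> maybe
Op 7: query fox -> checks bit0=1, bit1=0, bit5=1 (has a 0) -> no
Op 8: insert fox -> sets bits 0 1 5 -> bits=111011111
Op 9: insert pig -> sets bits 2 5 8 -> bits=111011111
Op 10: insert ant -> sets bits 1 4 7 -> bits=111011111
Op 11: query rat -> checks bit4=1, bit8=1 (all 1) -> maybe
Op 12: query fox -> checks bit0=1, bit1=1, bit5=1 (all 1) -> maybe
Query results in order: no maybe no maybe maybe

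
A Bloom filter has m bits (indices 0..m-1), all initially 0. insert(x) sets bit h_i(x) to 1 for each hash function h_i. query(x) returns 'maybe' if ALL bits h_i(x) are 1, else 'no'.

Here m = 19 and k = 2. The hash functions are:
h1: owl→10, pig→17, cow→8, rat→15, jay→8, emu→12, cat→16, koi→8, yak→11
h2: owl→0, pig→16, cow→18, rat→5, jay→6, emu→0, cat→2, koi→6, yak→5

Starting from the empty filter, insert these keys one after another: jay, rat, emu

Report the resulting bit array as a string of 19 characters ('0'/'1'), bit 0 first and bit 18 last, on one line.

Answer: 1000011010001001000

Derivation:
Start: bits=0000000000000000000
After insert 'jay': sets bits 6 8 -> bits=0000001010000000000
After insert 'rat': sets bits 5 15 -> bits=0000011010000001000
After insert 'emu': sets bits 0 12 -> bits=1000011010001001000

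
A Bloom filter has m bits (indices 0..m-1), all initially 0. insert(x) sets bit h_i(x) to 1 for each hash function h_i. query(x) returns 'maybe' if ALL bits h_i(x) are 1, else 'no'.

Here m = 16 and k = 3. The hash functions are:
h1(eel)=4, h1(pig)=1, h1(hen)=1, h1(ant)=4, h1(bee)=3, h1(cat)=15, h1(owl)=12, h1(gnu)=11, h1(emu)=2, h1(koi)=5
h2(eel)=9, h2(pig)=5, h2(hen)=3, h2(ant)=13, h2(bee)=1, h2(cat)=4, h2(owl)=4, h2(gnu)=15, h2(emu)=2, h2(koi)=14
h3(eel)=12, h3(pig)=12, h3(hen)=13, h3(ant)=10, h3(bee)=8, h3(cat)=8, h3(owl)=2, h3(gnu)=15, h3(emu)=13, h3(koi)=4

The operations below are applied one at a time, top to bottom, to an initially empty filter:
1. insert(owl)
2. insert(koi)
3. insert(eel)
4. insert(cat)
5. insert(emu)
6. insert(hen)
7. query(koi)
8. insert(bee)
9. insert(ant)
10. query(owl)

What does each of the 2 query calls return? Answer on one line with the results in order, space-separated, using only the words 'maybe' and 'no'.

Answer: maybe maybe

Derivation:
Start: bits=0000000000000000
Op 1: insert owl -> sets bits 2 4 12 -> bits=0010100000001000
Op 2: insert koi -> sets bits 4 5 14 -> bits=0010110000001010
Op 3: insert eel -> sets bits 4 9 12 -> bits=0010110001001010
Op 4: insert cat -> sets bits 4 8 15 -> bits=0010110011001011
Op 5: insert emu -> sets bits 2 13 -> bits=0010110011001111
Op 6: insert hen -> sets bits 1 3 13 -> bits=0111110011001111
Op 7: query koi -> checks bit4=1, bit5=1, bit14=1 (all 1) -> maybe
Op 8: insert bee -> sets bits 1 3 8 -> bits=0111110011001111
Op 9: insert ant -> sets bits 4 10 13 -> bits=0111110011101111
Op 10: query owl -> checks bit2=1, bit4=1, bit12=1 (all 1) -> maybe
Query results in order: maybe maybe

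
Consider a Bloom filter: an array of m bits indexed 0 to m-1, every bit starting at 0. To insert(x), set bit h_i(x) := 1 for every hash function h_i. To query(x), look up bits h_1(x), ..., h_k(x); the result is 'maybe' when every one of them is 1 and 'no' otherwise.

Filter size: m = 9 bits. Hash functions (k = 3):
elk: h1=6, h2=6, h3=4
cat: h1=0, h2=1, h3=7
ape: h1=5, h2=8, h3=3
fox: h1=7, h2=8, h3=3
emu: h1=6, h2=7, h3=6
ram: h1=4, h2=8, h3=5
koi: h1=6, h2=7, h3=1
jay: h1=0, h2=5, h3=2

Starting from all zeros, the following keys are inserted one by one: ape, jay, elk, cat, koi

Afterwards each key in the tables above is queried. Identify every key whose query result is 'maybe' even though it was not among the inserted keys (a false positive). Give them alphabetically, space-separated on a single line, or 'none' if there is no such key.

Answer: emu fox ram

Derivation:
Start: bits=000000000
After insert 'ape': sets bits 3 5 8 -> bits=000101001
After insert 'jay': sets bits 0 2 5 -> bits=101101001
After insert 'elk': sets bits 4 6 -> bits=101111101
After insert 'cat': sets bits 0 1 7 -> bits=111111111
After insert 'koi': sets bits 1 6 7 -> bits=111111111
Not inserted: emu fox ram — query each against bits=111111111:
query emu: checks bit6=1, bit7=1 (all 1) -> maybe => FALSE POSITIVE
query fox: checks bit3=1, bit7=1, bit8=1 (all 1) -> maybe => FALSE POSITIVE
query ram: checks bit4=1, bit5=1, bit8=1 (all 1) -> maybe => FALSE POSITIVE
False positives (alphabetical): emu fox ram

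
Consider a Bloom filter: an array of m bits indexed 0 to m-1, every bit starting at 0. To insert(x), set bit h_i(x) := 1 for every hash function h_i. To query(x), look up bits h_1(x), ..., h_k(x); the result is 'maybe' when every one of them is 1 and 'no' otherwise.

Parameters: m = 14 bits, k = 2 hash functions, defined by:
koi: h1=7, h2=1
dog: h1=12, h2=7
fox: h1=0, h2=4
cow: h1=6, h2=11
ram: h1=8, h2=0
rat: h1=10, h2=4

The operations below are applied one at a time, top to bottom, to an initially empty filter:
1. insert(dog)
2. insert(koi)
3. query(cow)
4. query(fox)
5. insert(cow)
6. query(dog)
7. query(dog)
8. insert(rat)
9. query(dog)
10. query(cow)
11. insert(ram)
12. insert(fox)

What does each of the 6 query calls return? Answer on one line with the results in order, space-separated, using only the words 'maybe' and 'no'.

Start: bits=00000000000000
Op 1: insert dog -> sets bits 7 12 -> bits=00000001000010
Op 2: insert koi -> sets bits 1 7 -> bits=01000001000010
Op 3: query cow -> checks bit6=0, bit11=0 (has a 0) -> no
Op 4: query fox -> checks bit0=0, bit4=0 (has a 0) -> no
Op 5: insert cow -> sets bits 6 11 -> bits=01000011000110
Op 6: query dog -> checks bit7=1, bit12=1 (all 1) -> maybe
Op 7: query dog -> checks bit7=1, bit12=1 (all 1) -> maybe
Op 8: insert rat -> sets bits 4 10 -> bits=01001011001110
Op 9: query dog -> checks bit7=1, bit12=1 (all 1) -> maybe
Op 10: query cow -> checks bit6=1, bit11=1 (all 1) -> maybe
Op 11: insert ram -> sets bits 0 8 -> bits=11001011101110
Op 12: insert fox -> sets bits 0 4 -> bits=11001011101110
Query results in order: no no maybe maybe maybe maybe

Answer: no no maybe maybe maybe maybe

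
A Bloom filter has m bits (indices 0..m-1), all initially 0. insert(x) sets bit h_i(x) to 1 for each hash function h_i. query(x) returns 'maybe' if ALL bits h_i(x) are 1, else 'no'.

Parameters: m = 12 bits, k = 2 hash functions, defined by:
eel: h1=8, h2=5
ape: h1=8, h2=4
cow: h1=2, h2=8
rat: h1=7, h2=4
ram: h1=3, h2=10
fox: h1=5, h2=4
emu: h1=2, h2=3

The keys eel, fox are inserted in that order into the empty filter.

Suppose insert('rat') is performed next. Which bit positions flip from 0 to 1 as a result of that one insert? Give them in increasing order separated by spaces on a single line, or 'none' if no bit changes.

Answer: 7

Derivation:
Start: bits=000000000000
After insert 'eel': sets bits 5 8 -> bits=000001001000
After insert 'fox': sets bits 4 5 -> bits=000011001000
insert 'rat' would touch bits 4 7; currently bit4=1, bit7=0
Bits that are 0 among those (would change 0->1): 7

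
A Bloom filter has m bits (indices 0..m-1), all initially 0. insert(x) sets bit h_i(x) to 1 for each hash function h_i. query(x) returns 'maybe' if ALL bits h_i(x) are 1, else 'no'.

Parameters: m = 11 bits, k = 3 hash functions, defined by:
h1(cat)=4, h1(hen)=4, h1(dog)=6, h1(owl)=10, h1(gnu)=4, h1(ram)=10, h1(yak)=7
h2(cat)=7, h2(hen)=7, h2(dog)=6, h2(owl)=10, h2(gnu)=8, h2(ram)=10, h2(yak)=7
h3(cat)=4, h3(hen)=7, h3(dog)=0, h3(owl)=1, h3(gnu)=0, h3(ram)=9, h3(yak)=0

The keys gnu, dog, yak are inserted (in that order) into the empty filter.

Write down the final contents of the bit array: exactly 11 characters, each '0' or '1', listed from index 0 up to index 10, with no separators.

Answer: 10001011100

Derivation:
Start: bits=00000000000
After insert 'gnu': sets bits 0 4 8 -> bits=10001000100
After insert 'dog': sets bits 0 6 -> bits=10001010100
After insert 'yak': sets bits 0 7 -> bits=10001011100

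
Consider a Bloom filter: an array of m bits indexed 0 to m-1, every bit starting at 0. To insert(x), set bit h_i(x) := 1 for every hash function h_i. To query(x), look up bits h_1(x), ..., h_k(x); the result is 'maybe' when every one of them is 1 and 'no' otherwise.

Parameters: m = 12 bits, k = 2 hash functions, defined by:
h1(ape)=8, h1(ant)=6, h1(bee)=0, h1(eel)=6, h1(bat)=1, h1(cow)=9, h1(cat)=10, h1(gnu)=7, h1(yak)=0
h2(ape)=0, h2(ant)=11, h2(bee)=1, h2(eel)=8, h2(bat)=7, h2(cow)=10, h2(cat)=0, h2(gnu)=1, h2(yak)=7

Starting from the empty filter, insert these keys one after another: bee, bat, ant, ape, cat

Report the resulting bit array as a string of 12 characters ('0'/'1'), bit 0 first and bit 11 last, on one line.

Start: bits=000000000000
After insert 'bee': sets bits 0 1 -> bits=110000000000
After insert 'bat': sets bits 1 7 -> bits=110000010000
After insert 'ant': sets bits 6 11 -> bits=110000110001
After insert 'ape': sets bits 0 8 -> bits=110000111001
After insert 'cat': sets bits 0 10 -> bits=110000111011

Answer: 110000111011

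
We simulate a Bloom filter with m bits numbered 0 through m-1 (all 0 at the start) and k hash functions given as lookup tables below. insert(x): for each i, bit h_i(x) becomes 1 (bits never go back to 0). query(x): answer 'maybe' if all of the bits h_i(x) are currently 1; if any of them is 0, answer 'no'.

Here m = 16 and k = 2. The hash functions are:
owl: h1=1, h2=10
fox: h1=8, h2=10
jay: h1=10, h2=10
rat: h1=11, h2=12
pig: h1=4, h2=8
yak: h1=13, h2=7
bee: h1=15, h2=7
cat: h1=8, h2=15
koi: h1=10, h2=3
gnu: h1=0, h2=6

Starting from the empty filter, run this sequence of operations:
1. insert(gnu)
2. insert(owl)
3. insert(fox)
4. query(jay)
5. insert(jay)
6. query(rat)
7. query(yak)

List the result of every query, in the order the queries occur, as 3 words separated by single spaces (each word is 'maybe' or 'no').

Start: bits=0000000000000000
Op 1: insert gnu -> sets bits 0 6 -> bits=1000001000000000
Op 2: insert owl -> sets bits 1 10 -> bits=1100001000100000
Op 3: insert fox -> sets bits 8 10 -> bits=1100001010100000
Op 4: query jay -> checks bit10=1 (all 1) -> maybe
Op 5: insert jay -> sets bits 10 -> bits=1100001010100000
Op 6: query rat -> checks bit11=0, bit12=0 (has a 0) -> no
Op 7: query yak -> checks bit7=0, bit13=0 (has a 0) -> no
Query results in order: maybe no no

Answer: maybe no no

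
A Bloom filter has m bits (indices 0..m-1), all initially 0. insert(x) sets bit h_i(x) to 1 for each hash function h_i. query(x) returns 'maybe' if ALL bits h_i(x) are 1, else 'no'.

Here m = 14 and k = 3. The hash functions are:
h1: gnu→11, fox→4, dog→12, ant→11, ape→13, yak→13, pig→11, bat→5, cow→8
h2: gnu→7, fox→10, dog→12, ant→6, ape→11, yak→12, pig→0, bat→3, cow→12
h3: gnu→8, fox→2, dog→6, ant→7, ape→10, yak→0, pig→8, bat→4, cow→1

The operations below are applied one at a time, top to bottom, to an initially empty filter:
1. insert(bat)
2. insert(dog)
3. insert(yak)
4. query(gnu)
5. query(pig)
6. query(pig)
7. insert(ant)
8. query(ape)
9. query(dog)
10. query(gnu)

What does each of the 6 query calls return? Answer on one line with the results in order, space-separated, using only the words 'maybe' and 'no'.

Answer: no no no no maybe no

Derivation:
Start: bits=00000000000000
Op 1: insert bat -> sets bits 3 4 5 -> bits=00011100000000
Op 2: insert dog -> sets bits 6 12 -> bits=00011110000010
Op 3: insert yak -> sets bits 0 12 13 -> bits=10011110000011
Op 4: query gnu -> checks bit7=0, bit8=0, bit11=0 (has a 0) -> no
Op 5: query pig -> checks bit0=1, bit8=0, bit11=0 (has a 0) -> no
Op 6: query pig -> checks bit0=1, bit8=0, bit11=0 (has a 0) -> no
Op 7: insert ant -> sets bits 6 7 11 -> bits=10011111000111
Op 8: query ape -> checks bit10=0, bit11=1, bit13=1 (has a 0) -> no
Op 9: query dog -> checks bit6=1, bit12=1 (all 1) -> maybe
Op 10: query gnu -> checks bit7=1, bit8=0, bit11=1 (has a 0) -> no
Query results in order: no no no no maybe no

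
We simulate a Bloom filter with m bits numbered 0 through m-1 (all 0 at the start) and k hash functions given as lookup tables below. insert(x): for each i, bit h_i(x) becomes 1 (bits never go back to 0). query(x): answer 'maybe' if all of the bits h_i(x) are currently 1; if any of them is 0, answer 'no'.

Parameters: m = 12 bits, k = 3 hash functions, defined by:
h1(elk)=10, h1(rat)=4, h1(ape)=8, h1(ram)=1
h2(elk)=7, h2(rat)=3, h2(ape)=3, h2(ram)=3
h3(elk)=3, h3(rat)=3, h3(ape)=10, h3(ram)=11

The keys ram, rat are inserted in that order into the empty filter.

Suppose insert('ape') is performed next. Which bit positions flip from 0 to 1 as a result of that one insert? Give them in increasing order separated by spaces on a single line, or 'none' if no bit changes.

Start: bits=000000000000
After insert 'ram': sets bits 1 3 11 -> bits=010100000001
After insert 'rat': sets bits 3 4 -> bits=010110000001
insert 'ape' would touch bits 3 8 10; currently bit3=1, bit8=0, bit10=0
Bits that are 0 among those (would change 0->1): 8 10

Answer: 8 10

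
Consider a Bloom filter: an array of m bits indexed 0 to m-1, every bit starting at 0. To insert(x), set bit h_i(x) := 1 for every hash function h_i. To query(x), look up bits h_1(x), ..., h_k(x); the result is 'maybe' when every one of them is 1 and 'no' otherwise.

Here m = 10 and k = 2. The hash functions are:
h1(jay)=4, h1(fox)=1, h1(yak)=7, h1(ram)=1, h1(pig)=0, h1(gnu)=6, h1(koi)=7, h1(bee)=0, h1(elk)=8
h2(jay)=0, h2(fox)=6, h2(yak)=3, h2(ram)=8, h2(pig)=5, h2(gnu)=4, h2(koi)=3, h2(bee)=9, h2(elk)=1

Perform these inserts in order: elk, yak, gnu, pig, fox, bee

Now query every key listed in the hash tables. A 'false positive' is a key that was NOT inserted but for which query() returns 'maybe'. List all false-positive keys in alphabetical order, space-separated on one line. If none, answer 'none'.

Start: bits=0000000000
After insert 'elk': sets bits 1 8 -> bits=0100000010
After insert 'yak': sets bits 3 7 -> bits=0101000110
After insert 'gnu': sets bits 4 6 -> bits=0101101110
After insert 'pig': sets bits 0 5 -> bits=1101111110
After insert 'fox': sets bits 1 6 -> bits=1101111110
After insert 'bee': sets bits 0 9 -> bits=1101111111
Not inserted: jay koi ram — query each against bits=1101111111:
query jay: checks bit0=1, bit4=1 (all 1) -> maybe => FALSE POSITIVE
query koi: checks bit3=1, bit7=1 (all 1) -> maybe => FALSE POSITIVE
query ram: checks bit1=1, bit8=1 (all 1) -> maybe => FALSE POSITIVE
False positives (alphabetical): jay koi ram

Answer: jay koi ram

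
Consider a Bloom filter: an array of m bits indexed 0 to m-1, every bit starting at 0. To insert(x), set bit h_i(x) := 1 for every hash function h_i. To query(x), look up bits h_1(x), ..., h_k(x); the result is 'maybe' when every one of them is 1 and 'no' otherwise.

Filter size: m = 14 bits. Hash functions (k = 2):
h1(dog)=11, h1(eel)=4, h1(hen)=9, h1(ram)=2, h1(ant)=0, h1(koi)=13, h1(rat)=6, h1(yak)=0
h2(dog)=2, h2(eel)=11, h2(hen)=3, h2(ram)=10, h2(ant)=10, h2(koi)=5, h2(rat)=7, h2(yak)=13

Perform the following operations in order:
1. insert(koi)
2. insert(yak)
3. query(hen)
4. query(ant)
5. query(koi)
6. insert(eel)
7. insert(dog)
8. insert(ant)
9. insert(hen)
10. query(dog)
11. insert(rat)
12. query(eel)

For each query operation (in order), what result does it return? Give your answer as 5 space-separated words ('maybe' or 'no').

Answer: no no maybe maybe maybe

Derivation:
Start: bits=00000000000000
Op 1: insert koi -> sets bits 5 13 -> bits=00000100000001
Op 2: insert yak -> sets bits 0 13 -> bits=10000100000001
Op 3: query hen -> checks bit3=0, bit9=0 (has a 0) -> no
Op 4: query ant -> checks bit0=1, bit10=0 (has a 0) -> no
Op 5: query koi -> checks bit5=1, bit13=1 (all 1) -> maybe
Op 6: insert eel -> sets bits 4 11 -> bits=10001100000101
Op 7: insert dog -> sets bits 2 11 -> bits=10101100000101
Op 8: insert ant -> sets bits 0 10 -> bits=10101100001101
Op 9: insert hen -> sets bits 3 9 -> bits=10111100011101
Op 10: query dog -> checks bit2=1, bit11=1 (all 1) -> maybe
Op 11: insert rat -> sets bits 6 7 -> bits=10111111011101
Op 12: query eel -> checks bit4=1, bit11=1 (all 1) -> maybe
Query results in order: no no maybe maybe maybe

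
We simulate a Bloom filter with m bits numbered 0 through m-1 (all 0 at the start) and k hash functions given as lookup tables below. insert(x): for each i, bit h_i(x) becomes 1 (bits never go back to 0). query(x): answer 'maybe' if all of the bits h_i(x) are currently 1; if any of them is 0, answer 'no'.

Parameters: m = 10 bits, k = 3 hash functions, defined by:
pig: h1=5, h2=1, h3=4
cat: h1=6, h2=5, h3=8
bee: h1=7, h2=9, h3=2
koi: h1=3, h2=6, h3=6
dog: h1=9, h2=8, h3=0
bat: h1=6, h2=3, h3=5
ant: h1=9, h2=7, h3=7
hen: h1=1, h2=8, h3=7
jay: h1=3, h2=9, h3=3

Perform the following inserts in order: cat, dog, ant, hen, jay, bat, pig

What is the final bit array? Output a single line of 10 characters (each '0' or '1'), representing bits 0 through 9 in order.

Start: bits=0000000000
After insert 'cat': sets bits 5 6 8 -> bits=0000011010
After insert 'dog': sets bits 0 8 9 -> bits=1000011011
After insert 'ant': sets bits 7 9 -> bits=1000011111
After insert 'hen': sets bits 1 7 8 -> bits=1100011111
After insert 'jay': sets bits 3 9 -> bits=1101011111
After insert 'bat': sets bits 3 5 6 -> bits=1101011111
After insert 'pig': sets bits 1 4 5 -> bits=1101111111

Answer: 1101111111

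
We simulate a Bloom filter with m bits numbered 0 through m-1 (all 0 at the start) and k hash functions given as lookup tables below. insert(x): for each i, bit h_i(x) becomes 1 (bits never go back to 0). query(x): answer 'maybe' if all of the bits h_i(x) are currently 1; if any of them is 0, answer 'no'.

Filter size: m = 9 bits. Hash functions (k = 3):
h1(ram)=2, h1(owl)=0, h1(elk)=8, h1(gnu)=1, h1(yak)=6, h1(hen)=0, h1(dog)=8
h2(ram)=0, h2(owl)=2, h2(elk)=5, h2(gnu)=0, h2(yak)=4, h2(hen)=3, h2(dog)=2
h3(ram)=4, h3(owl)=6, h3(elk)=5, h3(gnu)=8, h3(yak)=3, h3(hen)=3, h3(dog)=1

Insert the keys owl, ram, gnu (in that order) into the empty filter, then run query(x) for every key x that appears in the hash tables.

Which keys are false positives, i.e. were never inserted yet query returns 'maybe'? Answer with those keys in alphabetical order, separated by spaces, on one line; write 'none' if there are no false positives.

Start: bits=000000000
After insert 'owl': sets bits 0 2 6 -> bits=101000100
After insert 'ram': sets bits 0 2 4 -> bits=101010100
After insert 'gnu': sets bits 0 1 8 -> bits=111010101
Not inserted: dog elk hen yak — query each against bits=111010101:
query dog: checks bit1=1, bit2=1, bit8=1 (all 1) -> maybe => FALSE POSITIVE
query elk: checks bit5=0, bit8=1 (has a 0) -> no => not a false positive
query hen: checks bit0=1, bit3=0 (has a 0) -> no => not a false positive
query yak: checks bit3=0, bit4=1, bit6=1 (has a 0) -> no => not a false positive
False positives (alphabetical): dog

Answer: dog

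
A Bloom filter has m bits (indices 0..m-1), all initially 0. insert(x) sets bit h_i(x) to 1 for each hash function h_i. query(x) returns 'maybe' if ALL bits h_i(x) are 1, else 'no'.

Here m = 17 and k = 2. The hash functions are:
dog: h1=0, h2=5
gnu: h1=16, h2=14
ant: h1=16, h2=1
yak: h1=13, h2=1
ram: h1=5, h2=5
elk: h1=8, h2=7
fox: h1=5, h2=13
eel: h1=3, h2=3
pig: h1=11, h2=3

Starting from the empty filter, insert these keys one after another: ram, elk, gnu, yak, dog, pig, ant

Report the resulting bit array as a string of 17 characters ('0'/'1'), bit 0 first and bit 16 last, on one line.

Answer: 11010101100101101

Derivation:
Start: bits=00000000000000000
After insert 'ram': sets bits 5 -> bits=00000100000000000
After insert 'elk': sets bits 7 8 -> bits=00000101100000000
After insert 'gnu': sets bits 14 16 -> bits=00000101100000101
After insert 'yak': sets bits 1 13 -> bits=01000101100001101
After insert 'dog': sets bits 0 5 -> bits=11000101100001101
After insert 'pig': sets bits 3 11 -> bits=11010101100101101
After insert 'ant': sets bits 1 16 -> bits=11010101100101101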